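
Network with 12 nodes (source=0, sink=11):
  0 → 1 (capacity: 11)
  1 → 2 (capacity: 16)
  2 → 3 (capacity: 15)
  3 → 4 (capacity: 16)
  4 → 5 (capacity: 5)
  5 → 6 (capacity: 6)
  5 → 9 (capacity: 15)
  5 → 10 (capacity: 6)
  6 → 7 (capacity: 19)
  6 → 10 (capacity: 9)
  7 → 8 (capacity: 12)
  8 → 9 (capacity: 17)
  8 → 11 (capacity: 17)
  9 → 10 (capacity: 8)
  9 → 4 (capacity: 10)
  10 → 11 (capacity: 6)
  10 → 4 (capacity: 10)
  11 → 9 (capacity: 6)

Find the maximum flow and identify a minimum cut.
Max flow = 5, Min cut edges: (4,5)

Maximum flow: 5
Minimum cut: (4,5)
Partition: S = [0, 1, 2, 3, 4], T = [5, 6, 7, 8, 9, 10, 11]

Max-flow min-cut theorem verified: both equal 5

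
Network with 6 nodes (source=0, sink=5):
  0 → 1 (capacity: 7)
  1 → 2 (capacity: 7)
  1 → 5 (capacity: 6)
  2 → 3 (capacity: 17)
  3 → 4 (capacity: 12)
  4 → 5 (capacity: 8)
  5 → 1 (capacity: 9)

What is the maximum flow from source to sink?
Maximum flow = 7

Max flow: 7

Flow assignment:
  0 → 1: 7/7
  1 → 2: 1/7
  1 → 5: 6/6
  2 → 3: 1/17
  3 → 4: 1/12
  4 → 5: 1/8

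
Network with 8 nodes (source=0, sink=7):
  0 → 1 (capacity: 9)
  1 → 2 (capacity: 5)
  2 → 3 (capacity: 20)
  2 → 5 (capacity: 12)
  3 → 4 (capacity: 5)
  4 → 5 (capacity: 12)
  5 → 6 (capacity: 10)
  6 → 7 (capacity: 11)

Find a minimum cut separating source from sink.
Min cut value = 5, edges: (1,2)

Min cut value: 5
Partition: S = [0, 1], T = [2, 3, 4, 5, 6, 7]
Cut edges: (1,2)

By max-flow min-cut theorem, max flow = min cut = 5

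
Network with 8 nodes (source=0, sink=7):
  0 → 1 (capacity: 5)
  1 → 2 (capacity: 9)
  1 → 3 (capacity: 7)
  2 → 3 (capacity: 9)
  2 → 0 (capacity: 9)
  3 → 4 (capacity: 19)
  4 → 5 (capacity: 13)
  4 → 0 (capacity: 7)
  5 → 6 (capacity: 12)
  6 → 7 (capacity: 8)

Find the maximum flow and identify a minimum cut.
Max flow = 5, Min cut edges: (0,1)

Maximum flow: 5
Minimum cut: (0,1)
Partition: S = [0], T = [1, 2, 3, 4, 5, 6, 7]

Max-flow min-cut theorem verified: both equal 5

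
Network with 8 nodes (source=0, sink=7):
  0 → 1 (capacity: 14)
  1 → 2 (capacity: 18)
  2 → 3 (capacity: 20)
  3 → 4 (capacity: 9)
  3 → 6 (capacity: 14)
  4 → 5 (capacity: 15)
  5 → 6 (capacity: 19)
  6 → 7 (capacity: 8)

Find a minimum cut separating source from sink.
Min cut value = 8, edges: (6,7)

Min cut value: 8
Partition: S = [0, 1, 2, 3, 4, 5, 6], T = [7]
Cut edges: (6,7)

By max-flow min-cut theorem, max flow = min cut = 8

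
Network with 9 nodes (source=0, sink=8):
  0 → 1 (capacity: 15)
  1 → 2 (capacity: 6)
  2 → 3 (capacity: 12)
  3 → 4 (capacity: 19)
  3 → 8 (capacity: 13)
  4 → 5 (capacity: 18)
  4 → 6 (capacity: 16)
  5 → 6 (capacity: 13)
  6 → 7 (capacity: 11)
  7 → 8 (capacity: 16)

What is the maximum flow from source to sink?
Maximum flow = 6

Max flow: 6

Flow assignment:
  0 → 1: 6/15
  1 → 2: 6/6
  2 → 3: 6/12
  3 → 8: 6/13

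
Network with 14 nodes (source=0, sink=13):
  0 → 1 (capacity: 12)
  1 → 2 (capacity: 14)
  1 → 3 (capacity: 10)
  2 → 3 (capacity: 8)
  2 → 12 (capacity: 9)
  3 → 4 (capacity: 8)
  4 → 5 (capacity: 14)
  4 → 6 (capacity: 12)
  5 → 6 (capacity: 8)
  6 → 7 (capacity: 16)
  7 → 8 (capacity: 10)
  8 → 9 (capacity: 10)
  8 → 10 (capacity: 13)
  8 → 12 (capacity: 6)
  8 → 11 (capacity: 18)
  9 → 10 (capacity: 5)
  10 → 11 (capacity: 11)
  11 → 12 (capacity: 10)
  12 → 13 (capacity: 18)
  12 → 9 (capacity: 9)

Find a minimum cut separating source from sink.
Min cut value = 12, edges: (0,1)

Min cut value: 12
Partition: S = [0], T = [1, 2, 3, 4, 5, 6, 7, 8, 9, 10, 11, 12, 13]
Cut edges: (0,1)

By max-flow min-cut theorem, max flow = min cut = 12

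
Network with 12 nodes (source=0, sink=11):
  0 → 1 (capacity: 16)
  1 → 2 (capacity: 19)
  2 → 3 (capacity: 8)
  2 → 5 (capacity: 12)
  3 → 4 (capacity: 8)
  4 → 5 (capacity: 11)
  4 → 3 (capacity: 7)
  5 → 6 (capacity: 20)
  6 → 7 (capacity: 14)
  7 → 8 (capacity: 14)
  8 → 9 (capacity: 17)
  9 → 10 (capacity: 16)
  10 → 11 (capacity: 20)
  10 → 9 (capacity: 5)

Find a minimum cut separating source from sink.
Min cut value = 14, edges: (7,8)

Min cut value: 14
Partition: S = [0, 1, 2, 3, 4, 5, 6, 7], T = [8, 9, 10, 11]
Cut edges: (7,8)

By max-flow min-cut theorem, max flow = min cut = 14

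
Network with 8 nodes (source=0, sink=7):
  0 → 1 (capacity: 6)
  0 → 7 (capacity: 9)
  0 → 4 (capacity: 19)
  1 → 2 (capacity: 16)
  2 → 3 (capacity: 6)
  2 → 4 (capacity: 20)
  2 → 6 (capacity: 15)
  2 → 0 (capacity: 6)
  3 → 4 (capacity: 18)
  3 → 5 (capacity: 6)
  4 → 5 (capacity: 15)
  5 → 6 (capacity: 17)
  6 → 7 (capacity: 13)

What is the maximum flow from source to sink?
Maximum flow = 22

Max flow: 22

Flow assignment:
  0 → 1: 6/6
  0 → 7: 9/9
  0 → 4: 13/19
  1 → 2: 6/16
  2 → 0: 6/6
  4 → 5: 13/15
  5 → 6: 13/17
  6 → 7: 13/13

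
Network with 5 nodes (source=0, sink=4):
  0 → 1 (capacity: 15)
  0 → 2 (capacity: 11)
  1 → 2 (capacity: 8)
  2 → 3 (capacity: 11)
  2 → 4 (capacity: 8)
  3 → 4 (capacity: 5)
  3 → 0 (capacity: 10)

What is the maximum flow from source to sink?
Maximum flow = 13

Max flow: 13

Flow assignment:
  0 → 1: 8/15
  0 → 2: 5/11
  1 → 2: 8/8
  2 → 3: 5/11
  2 → 4: 8/8
  3 → 4: 5/5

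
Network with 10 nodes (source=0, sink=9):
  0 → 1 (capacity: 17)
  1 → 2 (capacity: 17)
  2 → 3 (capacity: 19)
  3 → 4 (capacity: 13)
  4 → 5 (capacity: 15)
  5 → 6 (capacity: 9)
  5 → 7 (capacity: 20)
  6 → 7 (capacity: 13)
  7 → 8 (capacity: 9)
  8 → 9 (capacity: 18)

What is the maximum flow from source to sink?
Maximum flow = 9

Max flow: 9

Flow assignment:
  0 → 1: 9/17
  1 → 2: 9/17
  2 → 3: 9/19
  3 → 4: 9/13
  4 → 5: 9/15
  5 → 7: 9/20
  7 → 8: 9/9
  8 → 9: 9/18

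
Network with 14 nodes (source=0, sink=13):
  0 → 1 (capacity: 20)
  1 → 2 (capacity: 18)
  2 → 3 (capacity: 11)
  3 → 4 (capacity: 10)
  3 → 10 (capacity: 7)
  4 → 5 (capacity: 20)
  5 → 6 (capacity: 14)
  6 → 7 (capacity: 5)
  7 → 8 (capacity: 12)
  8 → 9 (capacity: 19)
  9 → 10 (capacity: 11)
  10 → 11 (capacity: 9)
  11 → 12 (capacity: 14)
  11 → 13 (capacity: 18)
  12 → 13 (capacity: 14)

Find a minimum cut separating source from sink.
Min cut value = 9, edges: (10,11)

Min cut value: 9
Partition: S = [0, 1, 2, 3, 4, 5, 6, 7, 8, 9, 10], T = [11, 12, 13]
Cut edges: (10,11)

By max-flow min-cut theorem, max flow = min cut = 9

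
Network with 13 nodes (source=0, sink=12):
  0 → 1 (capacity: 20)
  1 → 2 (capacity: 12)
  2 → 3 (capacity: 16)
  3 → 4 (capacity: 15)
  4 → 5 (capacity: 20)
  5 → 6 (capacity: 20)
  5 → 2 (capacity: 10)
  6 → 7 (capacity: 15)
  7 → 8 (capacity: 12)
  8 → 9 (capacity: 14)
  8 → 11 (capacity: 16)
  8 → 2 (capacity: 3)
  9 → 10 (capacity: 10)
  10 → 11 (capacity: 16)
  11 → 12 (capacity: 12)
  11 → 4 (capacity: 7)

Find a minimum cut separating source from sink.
Min cut value = 12, edges: (11,12)

Min cut value: 12
Partition: S = [0, 1, 2, 3, 4, 5, 6, 7, 8, 9, 10, 11], T = [12]
Cut edges: (11,12)

By max-flow min-cut theorem, max flow = min cut = 12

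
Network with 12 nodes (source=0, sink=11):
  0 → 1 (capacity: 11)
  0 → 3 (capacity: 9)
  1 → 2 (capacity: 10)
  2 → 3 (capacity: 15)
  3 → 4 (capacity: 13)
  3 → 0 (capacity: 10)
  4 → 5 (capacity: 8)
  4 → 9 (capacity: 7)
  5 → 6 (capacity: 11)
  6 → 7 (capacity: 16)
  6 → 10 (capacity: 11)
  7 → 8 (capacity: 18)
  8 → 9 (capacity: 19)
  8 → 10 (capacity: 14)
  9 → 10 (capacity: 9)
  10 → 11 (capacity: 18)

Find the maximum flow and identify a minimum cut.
Max flow = 13, Min cut edges: (3,4)

Maximum flow: 13
Minimum cut: (3,4)
Partition: S = [0, 1, 2, 3], T = [4, 5, 6, 7, 8, 9, 10, 11]

Max-flow min-cut theorem verified: both equal 13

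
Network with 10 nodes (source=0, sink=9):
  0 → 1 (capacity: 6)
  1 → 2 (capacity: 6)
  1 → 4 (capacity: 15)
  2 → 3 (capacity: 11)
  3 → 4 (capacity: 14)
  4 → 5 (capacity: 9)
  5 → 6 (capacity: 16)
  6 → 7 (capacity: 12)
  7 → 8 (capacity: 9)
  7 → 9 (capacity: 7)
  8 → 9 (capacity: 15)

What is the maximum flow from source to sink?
Maximum flow = 6

Max flow: 6

Flow assignment:
  0 → 1: 6/6
  1 → 4: 6/15
  4 → 5: 6/9
  5 → 6: 6/16
  6 → 7: 6/12
  7 → 9: 6/7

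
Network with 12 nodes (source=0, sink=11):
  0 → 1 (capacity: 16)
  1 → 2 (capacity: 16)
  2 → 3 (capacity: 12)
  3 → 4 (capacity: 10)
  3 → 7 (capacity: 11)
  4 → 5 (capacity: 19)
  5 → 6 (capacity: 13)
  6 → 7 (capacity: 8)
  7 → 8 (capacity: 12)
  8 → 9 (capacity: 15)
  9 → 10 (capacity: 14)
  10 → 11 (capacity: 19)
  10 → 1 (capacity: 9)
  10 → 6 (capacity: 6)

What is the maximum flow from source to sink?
Maximum flow = 12

Max flow: 12

Flow assignment:
  0 → 1: 12/16
  1 → 2: 12/16
  2 → 3: 12/12
  3 → 4: 1/10
  3 → 7: 11/11
  4 → 5: 1/19
  5 → 6: 1/13
  6 → 7: 1/8
  7 → 8: 12/12
  8 → 9: 12/15
  9 → 10: 12/14
  10 → 11: 12/19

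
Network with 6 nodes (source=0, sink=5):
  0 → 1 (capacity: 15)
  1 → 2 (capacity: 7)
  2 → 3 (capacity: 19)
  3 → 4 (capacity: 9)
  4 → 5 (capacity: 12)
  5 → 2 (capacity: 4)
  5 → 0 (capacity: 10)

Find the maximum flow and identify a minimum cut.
Max flow = 7, Min cut edges: (1,2)

Maximum flow: 7
Minimum cut: (1,2)
Partition: S = [0, 1], T = [2, 3, 4, 5]

Max-flow min-cut theorem verified: both equal 7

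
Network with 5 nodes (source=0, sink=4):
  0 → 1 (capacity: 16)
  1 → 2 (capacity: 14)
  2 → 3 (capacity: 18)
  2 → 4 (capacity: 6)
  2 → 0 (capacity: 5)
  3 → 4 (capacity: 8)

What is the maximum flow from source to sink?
Maximum flow = 14

Max flow: 14

Flow assignment:
  0 → 1: 14/16
  1 → 2: 14/14
  2 → 3: 8/18
  2 → 4: 6/6
  3 → 4: 8/8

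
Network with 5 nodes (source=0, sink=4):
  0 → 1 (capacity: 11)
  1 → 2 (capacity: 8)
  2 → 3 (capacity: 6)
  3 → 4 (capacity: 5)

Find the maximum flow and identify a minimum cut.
Max flow = 5, Min cut edges: (3,4)

Maximum flow: 5
Minimum cut: (3,4)
Partition: S = [0, 1, 2, 3], T = [4]

Max-flow min-cut theorem verified: both equal 5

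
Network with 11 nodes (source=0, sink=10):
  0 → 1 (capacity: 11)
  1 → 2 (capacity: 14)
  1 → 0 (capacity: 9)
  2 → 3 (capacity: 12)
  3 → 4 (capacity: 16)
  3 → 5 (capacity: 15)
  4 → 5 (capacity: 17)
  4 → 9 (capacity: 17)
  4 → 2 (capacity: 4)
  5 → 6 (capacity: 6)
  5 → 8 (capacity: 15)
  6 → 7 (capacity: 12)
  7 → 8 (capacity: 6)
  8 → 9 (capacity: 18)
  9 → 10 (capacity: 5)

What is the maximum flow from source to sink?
Maximum flow = 5

Max flow: 5

Flow assignment:
  0 → 1: 5/11
  1 → 2: 5/14
  2 → 3: 9/12
  3 → 4: 9/16
  4 → 9: 5/17
  4 → 2: 4/4
  9 → 10: 5/5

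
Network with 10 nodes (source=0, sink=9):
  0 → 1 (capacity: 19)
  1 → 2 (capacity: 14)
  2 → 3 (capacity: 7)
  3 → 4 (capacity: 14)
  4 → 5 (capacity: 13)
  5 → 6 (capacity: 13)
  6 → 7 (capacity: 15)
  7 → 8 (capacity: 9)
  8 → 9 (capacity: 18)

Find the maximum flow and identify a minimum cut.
Max flow = 7, Min cut edges: (2,3)

Maximum flow: 7
Minimum cut: (2,3)
Partition: S = [0, 1, 2], T = [3, 4, 5, 6, 7, 8, 9]

Max-flow min-cut theorem verified: both equal 7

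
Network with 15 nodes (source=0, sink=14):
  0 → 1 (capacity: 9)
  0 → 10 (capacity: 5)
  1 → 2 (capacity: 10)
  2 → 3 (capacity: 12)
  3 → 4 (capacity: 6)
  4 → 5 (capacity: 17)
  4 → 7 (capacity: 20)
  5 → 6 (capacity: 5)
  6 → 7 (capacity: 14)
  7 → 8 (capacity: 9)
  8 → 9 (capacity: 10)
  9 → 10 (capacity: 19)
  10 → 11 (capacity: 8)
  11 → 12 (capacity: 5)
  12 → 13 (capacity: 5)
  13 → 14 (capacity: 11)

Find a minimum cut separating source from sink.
Min cut value = 5, edges: (12,13)

Min cut value: 5
Partition: S = [0, 1, 2, 3, 4, 5, 6, 7, 8, 9, 10, 11, 12], T = [13, 14]
Cut edges: (12,13)

By max-flow min-cut theorem, max flow = min cut = 5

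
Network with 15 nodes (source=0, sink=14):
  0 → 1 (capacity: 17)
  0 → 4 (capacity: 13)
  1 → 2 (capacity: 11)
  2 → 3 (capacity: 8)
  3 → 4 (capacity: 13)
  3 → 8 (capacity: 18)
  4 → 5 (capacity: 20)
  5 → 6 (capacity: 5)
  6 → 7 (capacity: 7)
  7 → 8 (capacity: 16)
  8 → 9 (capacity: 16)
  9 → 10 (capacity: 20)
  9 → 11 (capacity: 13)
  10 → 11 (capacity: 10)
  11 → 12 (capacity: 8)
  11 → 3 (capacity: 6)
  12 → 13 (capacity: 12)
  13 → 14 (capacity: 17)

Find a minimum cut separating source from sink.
Min cut value = 8, edges: (11,12)

Min cut value: 8
Partition: S = [0, 1, 2, 3, 4, 5, 6, 7, 8, 9, 10, 11], T = [12, 13, 14]
Cut edges: (11,12)

By max-flow min-cut theorem, max flow = min cut = 8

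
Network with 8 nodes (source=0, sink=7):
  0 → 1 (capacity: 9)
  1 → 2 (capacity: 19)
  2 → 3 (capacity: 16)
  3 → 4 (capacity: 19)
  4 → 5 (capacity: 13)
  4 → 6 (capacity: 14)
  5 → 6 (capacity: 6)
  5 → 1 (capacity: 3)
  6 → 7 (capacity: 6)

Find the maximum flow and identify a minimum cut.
Max flow = 6, Min cut edges: (6,7)

Maximum flow: 6
Minimum cut: (6,7)
Partition: S = [0, 1, 2, 3, 4, 5, 6], T = [7]

Max-flow min-cut theorem verified: both equal 6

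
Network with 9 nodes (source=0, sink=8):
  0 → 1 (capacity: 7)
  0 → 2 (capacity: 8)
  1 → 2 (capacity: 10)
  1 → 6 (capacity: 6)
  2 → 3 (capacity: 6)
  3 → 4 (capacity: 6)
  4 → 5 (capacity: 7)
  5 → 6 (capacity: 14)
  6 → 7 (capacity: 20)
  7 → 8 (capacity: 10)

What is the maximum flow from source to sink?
Maximum flow = 10

Max flow: 10

Flow assignment:
  0 → 1: 4/7
  0 → 2: 6/8
  1 → 6: 4/6
  2 → 3: 6/6
  3 → 4: 6/6
  4 → 5: 6/7
  5 → 6: 6/14
  6 → 7: 10/20
  7 → 8: 10/10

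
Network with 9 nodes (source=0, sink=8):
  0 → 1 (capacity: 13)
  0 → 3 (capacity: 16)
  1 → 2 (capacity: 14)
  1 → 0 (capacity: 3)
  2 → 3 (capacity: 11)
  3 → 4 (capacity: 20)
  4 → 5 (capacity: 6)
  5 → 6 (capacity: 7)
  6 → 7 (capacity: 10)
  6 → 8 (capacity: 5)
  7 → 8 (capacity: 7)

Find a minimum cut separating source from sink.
Min cut value = 6, edges: (4,5)

Min cut value: 6
Partition: S = [0, 1, 2, 3, 4], T = [5, 6, 7, 8]
Cut edges: (4,5)

By max-flow min-cut theorem, max flow = min cut = 6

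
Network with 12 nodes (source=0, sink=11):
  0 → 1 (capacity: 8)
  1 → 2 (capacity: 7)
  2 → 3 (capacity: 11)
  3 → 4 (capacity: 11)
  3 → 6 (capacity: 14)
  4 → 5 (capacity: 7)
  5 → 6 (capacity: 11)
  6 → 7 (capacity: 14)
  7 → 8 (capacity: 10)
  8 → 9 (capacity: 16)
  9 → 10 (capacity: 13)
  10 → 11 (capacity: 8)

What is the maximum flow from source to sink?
Maximum flow = 7

Max flow: 7

Flow assignment:
  0 → 1: 7/8
  1 → 2: 7/7
  2 → 3: 7/11
  3 → 6: 7/14
  6 → 7: 7/14
  7 → 8: 7/10
  8 → 9: 7/16
  9 → 10: 7/13
  10 → 11: 7/8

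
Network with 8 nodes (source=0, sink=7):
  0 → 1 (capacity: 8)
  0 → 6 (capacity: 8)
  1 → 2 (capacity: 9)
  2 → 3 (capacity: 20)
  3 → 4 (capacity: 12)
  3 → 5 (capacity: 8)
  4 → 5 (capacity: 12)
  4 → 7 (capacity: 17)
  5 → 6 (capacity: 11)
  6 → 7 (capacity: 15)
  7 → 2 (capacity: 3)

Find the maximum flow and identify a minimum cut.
Max flow = 16, Min cut edges: (0,1), (0,6)

Maximum flow: 16
Minimum cut: (0,1), (0,6)
Partition: S = [0], T = [1, 2, 3, 4, 5, 6, 7]

Max-flow min-cut theorem verified: both equal 16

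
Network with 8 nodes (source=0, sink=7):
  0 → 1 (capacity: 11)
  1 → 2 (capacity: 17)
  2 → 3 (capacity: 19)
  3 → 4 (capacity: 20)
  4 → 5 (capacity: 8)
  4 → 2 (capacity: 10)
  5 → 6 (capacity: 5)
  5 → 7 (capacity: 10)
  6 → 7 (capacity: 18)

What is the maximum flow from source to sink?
Maximum flow = 8

Max flow: 8

Flow assignment:
  0 → 1: 8/11
  1 → 2: 8/17
  2 → 3: 8/19
  3 → 4: 8/20
  4 → 5: 8/8
  5 → 7: 8/10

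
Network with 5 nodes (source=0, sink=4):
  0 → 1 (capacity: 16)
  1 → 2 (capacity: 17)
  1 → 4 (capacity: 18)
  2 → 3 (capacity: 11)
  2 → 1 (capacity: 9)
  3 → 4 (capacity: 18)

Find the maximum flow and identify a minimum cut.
Max flow = 16, Min cut edges: (0,1)

Maximum flow: 16
Minimum cut: (0,1)
Partition: S = [0], T = [1, 2, 3, 4]

Max-flow min-cut theorem verified: both equal 16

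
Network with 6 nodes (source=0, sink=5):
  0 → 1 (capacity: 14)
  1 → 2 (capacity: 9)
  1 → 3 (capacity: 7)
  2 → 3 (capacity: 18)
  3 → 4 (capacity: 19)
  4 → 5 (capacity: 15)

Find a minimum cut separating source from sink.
Min cut value = 14, edges: (0,1)

Min cut value: 14
Partition: S = [0], T = [1, 2, 3, 4, 5]
Cut edges: (0,1)

By max-flow min-cut theorem, max flow = min cut = 14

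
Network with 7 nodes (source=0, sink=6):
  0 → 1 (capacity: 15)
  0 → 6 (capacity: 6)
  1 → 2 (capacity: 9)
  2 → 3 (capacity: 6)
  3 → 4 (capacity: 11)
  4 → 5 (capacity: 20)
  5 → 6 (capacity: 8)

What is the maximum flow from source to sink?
Maximum flow = 12

Max flow: 12

Flow assignment:
  0 → 1: 6/15
  0 → 6: 6/6
  1 → 2: 6/9
  2 → 3: 6/6
  3 → 4: 6/11
  4 → 5: 6/20
  5 → 6: 6/8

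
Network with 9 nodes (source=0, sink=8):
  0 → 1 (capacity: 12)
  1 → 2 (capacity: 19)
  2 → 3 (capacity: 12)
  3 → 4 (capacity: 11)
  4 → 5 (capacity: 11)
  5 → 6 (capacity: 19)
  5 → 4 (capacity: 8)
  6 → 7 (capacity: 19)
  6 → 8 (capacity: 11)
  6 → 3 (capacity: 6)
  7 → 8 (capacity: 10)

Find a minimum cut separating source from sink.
Min cut value = 11, edges: (4,5)

Min cut value: 11
Partition: S = [0, 1, 2, 3, 4], T = [5, 6, 7, 8]
Cut edges: (4,5)

By max-flow min-cut theorem, max flow = min cut = 11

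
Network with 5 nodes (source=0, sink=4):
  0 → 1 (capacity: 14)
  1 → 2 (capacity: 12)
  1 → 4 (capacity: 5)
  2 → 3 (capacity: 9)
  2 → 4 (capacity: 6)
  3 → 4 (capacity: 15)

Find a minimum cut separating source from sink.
Min cut value = 14, edges: (0,1)

Min cut value: 14
Partition: S = [0], T = [1, 2, 3, 4]
Cut edges: (0,1)

By max-flow min-cut theorem, max flow = min cut = 14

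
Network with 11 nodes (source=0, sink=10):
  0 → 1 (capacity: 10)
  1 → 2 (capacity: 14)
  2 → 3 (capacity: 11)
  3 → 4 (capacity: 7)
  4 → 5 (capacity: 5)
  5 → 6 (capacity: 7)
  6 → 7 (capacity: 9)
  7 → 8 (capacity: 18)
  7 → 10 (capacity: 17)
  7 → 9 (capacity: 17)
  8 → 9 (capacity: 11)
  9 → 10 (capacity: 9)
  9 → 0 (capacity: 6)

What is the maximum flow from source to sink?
Maximum flow = 5

Max flow: 5

Flow assignment:
  0 → 1: 5/10
  1 → 2: 5/14
  2 → 3: 5/11
  3 → 4: 5/7
  4 → 5: 5/5
  5 → 6: 5/7
  6 → 7: 5/9
  7 → 10: 5/17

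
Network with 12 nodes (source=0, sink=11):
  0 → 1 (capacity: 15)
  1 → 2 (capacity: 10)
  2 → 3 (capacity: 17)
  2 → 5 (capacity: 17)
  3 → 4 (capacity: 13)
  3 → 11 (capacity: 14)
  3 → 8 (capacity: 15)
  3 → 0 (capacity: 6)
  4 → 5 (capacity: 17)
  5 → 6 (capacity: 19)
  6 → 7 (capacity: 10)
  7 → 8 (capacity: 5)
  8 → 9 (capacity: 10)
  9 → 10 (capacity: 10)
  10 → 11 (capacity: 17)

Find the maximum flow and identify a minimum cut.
Max flow = 10, Min cut edges: (1,2)

Maximum flow: 10
Minimum cut: (1,2)
Partition: S = [0, 1], T = [2, 3, 4, 5, 6, 7, 8, 9, 10, 11]

Max-flow min-cut theorem verified: both equal 10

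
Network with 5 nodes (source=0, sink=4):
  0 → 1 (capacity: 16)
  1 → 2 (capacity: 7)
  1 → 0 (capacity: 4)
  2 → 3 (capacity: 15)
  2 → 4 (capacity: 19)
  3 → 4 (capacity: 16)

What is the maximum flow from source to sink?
Maximum flow = 7

Max flow: 7

Flow assignment:
  0 → 1: 7/16
  1 → 2: 7/7
  2 → 4: 7/19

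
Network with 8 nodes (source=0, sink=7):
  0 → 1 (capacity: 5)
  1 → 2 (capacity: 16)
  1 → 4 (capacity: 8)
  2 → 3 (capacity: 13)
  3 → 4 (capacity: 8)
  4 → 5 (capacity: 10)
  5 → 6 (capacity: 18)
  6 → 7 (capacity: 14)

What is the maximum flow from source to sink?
Maximum flow = 5

Max flow: 5

Flow assignment:
  0 → 1: 5/5
  1 → 4: 5/8
  4 → 5: 5/10
  5 → 6: 5/18
  6 → 7: 5/14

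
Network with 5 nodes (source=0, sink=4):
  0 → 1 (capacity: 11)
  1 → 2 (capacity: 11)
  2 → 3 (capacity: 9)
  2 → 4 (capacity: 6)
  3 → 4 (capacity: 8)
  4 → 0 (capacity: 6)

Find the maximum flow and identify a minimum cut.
Max flow = 11, Min cut edges: (1,2)

Maximum flow: 11
Minimum cut: (1,2)
Partition: S = [0, 1], T = [2, 3, 4]

Max-flow min-cut theorem verified: both equal 11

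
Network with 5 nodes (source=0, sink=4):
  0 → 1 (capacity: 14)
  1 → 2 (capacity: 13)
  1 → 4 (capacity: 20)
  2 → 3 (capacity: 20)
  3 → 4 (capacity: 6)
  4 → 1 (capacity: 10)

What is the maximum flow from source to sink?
Maximum flow = 14

Max flow: 14

Flow assignment:
  0 → 1: 14/14
  1 → 4: 14/20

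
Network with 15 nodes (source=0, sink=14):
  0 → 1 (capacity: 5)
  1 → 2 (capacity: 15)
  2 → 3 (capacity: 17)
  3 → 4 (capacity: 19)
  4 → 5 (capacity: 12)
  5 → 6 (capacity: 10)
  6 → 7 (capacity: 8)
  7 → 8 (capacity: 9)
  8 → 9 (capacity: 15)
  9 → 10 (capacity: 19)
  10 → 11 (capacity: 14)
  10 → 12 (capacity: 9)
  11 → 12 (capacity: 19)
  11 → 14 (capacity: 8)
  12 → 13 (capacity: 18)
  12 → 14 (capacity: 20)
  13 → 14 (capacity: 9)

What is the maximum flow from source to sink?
Maximum flow = 5

Max flow: 5

Flow assignment:
  0 → 1: 5/5
  1 → 2: 5/15
  2 → 3: 5/17
  3 → 4: 5/19
  4 → 5: 5/12
  5 → 6: 5/10
  6 → 7: 5/8
  7 → 8: 5/9
  8 → 9: 5/15
  9 → 10: 5/19
  10 → 11: 5/14
  11 → 14: 5/8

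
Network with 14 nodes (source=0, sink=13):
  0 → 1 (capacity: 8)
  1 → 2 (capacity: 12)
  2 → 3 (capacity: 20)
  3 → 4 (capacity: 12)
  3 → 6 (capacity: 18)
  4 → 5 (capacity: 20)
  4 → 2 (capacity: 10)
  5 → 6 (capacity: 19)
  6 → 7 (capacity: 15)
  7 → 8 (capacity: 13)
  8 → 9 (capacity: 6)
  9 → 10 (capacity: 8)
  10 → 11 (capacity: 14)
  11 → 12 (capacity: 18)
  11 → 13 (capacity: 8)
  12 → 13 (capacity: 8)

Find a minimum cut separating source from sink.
Min cut value = 6, edges: (8,9)

Min cut value: 6
Partition: S = [0, 1, 2, 3, 4, 5, 6, 7, 8], T = [9, 10, 11, 12, 13]
Cut edges: (8,9)

By max-flow min-cut theorem, max flow = min cut = 6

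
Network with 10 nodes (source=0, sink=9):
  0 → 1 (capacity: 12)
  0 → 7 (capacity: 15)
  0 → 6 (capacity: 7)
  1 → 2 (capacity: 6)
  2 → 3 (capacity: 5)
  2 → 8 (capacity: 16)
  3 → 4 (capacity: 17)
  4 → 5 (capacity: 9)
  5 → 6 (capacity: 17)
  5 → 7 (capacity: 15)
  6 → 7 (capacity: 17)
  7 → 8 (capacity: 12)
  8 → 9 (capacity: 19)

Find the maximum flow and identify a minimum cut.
Max flow = 18, Min cut edges: (1,2), (7,8)

Maximum flow: 18
Minimum cut: (1,2), (7,8)
Partition: S = [0, 1, 3, 4, 5, 6, 7], T = [2, 8, 9]

Max-flow min-cut theorem verified: both equal 18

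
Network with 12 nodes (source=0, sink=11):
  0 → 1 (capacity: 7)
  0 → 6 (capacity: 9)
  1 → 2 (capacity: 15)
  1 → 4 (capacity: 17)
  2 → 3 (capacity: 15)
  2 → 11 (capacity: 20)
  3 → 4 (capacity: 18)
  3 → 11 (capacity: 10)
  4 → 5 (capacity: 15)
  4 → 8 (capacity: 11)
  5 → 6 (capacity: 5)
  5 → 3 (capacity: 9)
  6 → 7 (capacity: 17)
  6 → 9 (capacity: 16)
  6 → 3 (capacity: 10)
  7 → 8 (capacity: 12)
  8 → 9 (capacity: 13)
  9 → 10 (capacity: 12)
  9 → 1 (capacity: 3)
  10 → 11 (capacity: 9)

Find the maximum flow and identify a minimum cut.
Max flow = 16, Min cut edges: (0,1), (0,6)

Maximum flow: 16
Minimum cut: (0,1), (0,6)
Partition: S = [0], T = [1, 2, 3, 4, 5, 6, 7, 8, 9, 10, 11]

Max-flow min-cut theorem verified: both equal 16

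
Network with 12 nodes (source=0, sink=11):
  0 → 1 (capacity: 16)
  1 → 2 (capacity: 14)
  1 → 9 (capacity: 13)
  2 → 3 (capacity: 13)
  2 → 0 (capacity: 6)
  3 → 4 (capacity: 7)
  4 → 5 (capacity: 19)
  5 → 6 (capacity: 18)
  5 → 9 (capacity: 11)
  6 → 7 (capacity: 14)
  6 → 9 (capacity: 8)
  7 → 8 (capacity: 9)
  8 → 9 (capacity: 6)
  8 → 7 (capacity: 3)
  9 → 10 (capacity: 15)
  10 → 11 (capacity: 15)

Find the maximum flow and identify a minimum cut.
Max flow = 15, Min cut edges: (10,11)

Maximum flow: 15
Minimum cut: (10,11)
Partition: S = [0, 1, 2, 3, 4, 5, 6, 7, 8, 9, 10], T = [11]

Max-flow min-cut theorem verified: both equal 15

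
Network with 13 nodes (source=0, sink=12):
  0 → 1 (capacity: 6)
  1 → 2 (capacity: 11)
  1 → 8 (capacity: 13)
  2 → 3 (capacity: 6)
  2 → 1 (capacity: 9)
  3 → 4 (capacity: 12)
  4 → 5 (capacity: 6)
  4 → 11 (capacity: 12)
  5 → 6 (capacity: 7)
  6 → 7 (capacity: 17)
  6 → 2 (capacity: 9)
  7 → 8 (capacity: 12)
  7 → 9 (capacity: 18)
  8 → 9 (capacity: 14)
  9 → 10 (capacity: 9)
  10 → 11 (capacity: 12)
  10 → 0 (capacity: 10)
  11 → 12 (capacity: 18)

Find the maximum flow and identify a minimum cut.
Max flow = 6, Min cut edges: (0,1)

Maximum flow: 6
Minimum cut: (0,1)
Partition: S = [0], T = [1, 2, 3, 4, 5, 6, 7, 8, 9, 10, 11, 12]

Max-flow min-cut theorem verified: both equal 6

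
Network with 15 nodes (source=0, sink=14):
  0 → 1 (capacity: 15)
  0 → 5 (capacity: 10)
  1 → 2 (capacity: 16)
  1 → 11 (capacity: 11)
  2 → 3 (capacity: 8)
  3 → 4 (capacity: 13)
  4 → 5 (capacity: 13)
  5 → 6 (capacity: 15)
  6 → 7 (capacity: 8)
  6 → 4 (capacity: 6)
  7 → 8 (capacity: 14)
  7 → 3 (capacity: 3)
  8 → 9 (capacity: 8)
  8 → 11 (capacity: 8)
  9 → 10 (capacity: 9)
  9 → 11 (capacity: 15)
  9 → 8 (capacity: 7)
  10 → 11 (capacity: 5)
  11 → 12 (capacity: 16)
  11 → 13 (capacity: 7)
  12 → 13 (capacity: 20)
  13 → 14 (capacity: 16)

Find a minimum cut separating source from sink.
Min cut value = 16, edges: (13,14)

Min cut value: 16
Partition: S = [0, 1, 2, 3, 4, 5, 6, 7, 8, 9, 10, 11, 12, 13], T = [14]
Cut edges: (13,14)

By max-flow min-cut theorem, max flow = min cut = 16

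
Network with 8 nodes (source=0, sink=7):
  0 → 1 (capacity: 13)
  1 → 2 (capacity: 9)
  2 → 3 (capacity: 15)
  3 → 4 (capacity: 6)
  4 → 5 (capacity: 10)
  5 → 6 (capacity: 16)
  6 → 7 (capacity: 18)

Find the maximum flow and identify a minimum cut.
Max flow = 6, Min cut edges: (3,4)

Maximum flow: 6
Minimum cut: (3,4)
Partition: S = [0, 1, 2, 3], T = [4, 5, 6, 7]

Max-flow min-cut theorem verified: both equal 6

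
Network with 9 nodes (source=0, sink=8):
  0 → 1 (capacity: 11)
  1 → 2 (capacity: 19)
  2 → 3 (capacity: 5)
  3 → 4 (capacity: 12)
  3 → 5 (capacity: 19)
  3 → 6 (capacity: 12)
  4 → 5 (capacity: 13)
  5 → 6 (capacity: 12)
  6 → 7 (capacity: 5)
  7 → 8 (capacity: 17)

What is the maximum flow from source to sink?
Maximum flow = 5

Max flow: 5

Flow assignment:
  0 → 1: 5/11
  1 → 2: 5/19
  2 → 3: 5/5
  3 → 6: 5/12
  6 → 7: 5/5
  7 → 8: 5/17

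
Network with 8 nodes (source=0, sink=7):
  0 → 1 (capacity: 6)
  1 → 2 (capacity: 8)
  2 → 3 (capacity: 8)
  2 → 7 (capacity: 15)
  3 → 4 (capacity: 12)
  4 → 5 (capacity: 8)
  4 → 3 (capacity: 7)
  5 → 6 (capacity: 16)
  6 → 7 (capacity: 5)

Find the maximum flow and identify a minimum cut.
Max flow = 6, Min cut edges: (0,1)

Maximum flow: 6
Minimum cut: (0,1)
Partition: S = [0], T = [1, 2, 3, 4, 5, 6, 7]

Max-flow min-cut theorem verified: both equal 6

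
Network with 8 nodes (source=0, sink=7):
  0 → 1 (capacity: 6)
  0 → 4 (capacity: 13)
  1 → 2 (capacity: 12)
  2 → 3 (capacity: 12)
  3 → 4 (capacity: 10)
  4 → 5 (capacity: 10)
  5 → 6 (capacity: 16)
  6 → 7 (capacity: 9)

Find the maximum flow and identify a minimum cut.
Max flow = 9, Min cut edges: (6,7)

Maximum flow: 9
Minimum cut: (6,7)
Partition: S = [0, 1, 2, 3, 4, 5, 6], T = [7]

Max-flow min-cut theorem verified: both equal 9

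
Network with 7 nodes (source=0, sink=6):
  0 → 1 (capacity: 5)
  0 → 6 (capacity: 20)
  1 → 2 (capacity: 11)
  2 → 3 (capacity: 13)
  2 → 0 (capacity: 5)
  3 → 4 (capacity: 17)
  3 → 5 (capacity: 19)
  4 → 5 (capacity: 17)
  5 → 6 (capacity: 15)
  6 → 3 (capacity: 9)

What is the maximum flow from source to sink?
Maximum flow = 25

Max flow: 25

Flow assignment:
  0 → 1: 5/5
  0 → 6: 20/20
  1 → 2: 5/11
  2 → 3: 5/13
  3 → 5: 5/19
  5 → 6: 5/15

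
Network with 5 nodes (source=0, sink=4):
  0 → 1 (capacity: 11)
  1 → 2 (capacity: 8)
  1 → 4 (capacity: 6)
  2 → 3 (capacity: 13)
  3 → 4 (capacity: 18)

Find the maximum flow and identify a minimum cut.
Max flow = 11, Min cut edges: (0,1)

Maximum flow: 11
Minimum cut: (0,1)
Partition: S = [0], T = [1, 2, 3, 4]

Max-flow min-cut theorem verified: both equal 11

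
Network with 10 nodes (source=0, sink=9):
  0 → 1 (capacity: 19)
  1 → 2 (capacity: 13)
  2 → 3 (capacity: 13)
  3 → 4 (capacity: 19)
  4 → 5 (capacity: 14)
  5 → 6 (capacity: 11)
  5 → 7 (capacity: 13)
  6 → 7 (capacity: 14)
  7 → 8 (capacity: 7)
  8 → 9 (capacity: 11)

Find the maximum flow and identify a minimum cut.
Max flow = 7, Min cut edges: (7,8)

Maximum flow: 7
Minimum cut: (7,8)
Partition: S = [0, 1, 2, 3, 4, 5, 6, 7], T = [8, 9]

Max-flow min-cut theorem verified: both equal 7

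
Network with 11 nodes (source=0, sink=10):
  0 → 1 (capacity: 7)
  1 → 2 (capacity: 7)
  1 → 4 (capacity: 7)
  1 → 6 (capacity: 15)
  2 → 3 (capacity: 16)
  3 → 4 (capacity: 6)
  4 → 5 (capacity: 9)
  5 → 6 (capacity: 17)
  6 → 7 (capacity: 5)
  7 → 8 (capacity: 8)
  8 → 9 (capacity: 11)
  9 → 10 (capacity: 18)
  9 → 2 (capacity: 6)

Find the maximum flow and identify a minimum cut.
Max flow = 5, Min cut edges: (6,7)

Maximum flow: 5
Minimum cut: (6,7)
Partition: S = [0, 1, 2, 3, 4, 5, 6], T = [7, 8, 9, 10]

Max-flow min-cut theorem verified: both equal 5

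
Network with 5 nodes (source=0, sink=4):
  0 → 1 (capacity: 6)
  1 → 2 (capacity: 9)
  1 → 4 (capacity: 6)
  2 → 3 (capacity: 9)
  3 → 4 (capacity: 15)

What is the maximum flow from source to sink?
Maximum flow = 6

Max flow: 6

Flow assignment:
  0 → 1: 6/6
  1 → 4: 6/6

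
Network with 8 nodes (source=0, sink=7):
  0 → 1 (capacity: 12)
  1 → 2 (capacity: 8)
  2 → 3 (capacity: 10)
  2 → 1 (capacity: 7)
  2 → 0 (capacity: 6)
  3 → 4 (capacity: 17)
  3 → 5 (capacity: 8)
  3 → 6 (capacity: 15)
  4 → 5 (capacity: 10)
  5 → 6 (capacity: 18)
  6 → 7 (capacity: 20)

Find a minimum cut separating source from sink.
Min cut value = 8, edges: (1,2)

Min cut value: 8
Partition: S = [0, 1], T = [2, 3, 4, 5, 6, 7]
Cut edges: (1,2)

By max-flow min-cut theorem, max flow = min cut = 8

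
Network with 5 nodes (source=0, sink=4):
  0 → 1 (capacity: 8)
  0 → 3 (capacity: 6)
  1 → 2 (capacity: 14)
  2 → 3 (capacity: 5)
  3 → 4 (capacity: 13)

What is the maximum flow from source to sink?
Maximum flow = 11

Max flow: 11

Flow assignment:
  0 → 1: 5/8
  0 → 3: 6/6
  1 → 2: 5/14
  2 → 3: 5/5
  3 → 4: 11/13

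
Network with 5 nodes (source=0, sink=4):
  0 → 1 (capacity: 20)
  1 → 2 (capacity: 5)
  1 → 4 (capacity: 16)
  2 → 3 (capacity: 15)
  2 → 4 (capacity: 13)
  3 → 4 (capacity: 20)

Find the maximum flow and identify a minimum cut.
Max flow = 20, Min cut edges: (0,1)

Maximum flow: 20
Minimum cut: (0,1)
Partition: S = [0], T = [1, 2, 3, 4]

Max-flow min-cut theorem verified: both equal 20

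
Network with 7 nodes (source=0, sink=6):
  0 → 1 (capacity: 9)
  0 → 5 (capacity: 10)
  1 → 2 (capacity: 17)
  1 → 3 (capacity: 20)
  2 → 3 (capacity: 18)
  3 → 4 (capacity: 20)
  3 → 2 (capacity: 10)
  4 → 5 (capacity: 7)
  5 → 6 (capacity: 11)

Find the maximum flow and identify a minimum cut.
Max flow = 11, Min cut edges: (5,6)

Maximum flow: 11
Minimum cut: (5,6)
Partition: S = [0, 1, 2, 3, 4, 5], T = [6]

Max-flow min-cut theorem verified: both equal 11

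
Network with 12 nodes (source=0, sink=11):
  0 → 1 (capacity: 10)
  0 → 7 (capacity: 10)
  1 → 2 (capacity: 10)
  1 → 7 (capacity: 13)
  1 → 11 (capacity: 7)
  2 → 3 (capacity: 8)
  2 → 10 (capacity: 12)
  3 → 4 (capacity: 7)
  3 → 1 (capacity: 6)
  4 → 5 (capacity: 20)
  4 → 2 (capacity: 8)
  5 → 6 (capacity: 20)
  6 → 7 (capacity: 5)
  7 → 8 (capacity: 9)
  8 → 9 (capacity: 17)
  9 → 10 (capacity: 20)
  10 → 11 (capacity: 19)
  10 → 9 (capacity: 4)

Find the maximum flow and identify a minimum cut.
Max flow = 19, Min cut edges: (0,1), (7,8)

Maximum flow: 19
Minimum cut: (0,1), (7,8)
Partition: S = [0, 5, 6, 7], T = [1, 2, 3, 4, 8, 9, 10, 11]

Max-flow min-cut theorem verified: both equal 19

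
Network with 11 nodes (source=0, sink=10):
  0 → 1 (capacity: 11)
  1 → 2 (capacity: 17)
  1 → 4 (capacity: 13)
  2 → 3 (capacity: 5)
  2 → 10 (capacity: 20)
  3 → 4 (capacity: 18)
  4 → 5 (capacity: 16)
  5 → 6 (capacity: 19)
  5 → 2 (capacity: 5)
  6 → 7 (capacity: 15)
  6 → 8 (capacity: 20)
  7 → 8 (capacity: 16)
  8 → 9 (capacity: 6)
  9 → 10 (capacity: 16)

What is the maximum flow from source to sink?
Maximum flow = 11

Max flow: 11

Flow assignment:
  0 → 1: 11/11
  1 → 2: 11/17
  2 → 10: 11/20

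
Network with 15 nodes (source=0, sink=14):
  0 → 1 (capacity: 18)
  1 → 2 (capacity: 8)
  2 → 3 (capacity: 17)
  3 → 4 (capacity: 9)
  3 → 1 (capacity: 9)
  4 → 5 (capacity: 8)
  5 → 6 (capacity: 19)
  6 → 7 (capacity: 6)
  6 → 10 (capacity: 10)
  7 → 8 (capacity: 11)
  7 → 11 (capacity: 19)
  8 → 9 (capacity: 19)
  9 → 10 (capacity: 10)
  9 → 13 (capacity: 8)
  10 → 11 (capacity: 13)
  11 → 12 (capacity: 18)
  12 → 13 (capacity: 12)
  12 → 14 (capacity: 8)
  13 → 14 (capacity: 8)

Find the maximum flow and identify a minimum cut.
Max flow = 8, Min cut edges: (4,5)

Maximum flow: 8
Minimum cut: (4,5)
Partition: S = [0, 1, 2, 3, 4], T = [5, 6, 7, 8, 9, 10, 11, 12, 13, 14]

Max-flow min-cut theorem verified: both equal 8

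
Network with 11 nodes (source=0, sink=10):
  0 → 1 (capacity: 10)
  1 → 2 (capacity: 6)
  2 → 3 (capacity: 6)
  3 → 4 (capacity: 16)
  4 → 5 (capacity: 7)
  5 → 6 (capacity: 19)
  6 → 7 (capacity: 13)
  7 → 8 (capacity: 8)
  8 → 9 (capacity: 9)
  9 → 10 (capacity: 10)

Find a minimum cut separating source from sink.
Min cut value = 6, edges: (2,3)

Min cut value: 6
Partition: S = [0, 1, 2], T = [3, 4, 5, 6, 7, 8, 9, 10]
Cut edges: (2,3)

By max-flow min-cut theorem, max flow = min cut = 6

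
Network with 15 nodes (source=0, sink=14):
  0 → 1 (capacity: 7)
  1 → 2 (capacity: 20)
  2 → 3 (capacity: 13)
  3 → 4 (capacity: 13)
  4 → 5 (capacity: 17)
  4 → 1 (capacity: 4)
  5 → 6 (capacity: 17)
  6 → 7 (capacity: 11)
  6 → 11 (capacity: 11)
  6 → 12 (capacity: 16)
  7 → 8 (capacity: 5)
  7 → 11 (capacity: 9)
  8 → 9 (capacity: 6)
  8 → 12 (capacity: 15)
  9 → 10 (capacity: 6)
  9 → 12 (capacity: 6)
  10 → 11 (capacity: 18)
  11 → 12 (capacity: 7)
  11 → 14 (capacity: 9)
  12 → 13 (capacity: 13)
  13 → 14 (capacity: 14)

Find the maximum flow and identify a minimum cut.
Max flow = 7, Min cut edges: (0,1)

Maximum flow: 7
Minimum cut: (0,1)
Partition: S = [0], T = [1, 2, 3, 4, 5, 6, 7, 8, 9, 10, 11, 12, 13, 14]

Max-flow min-cut theorem verified: both equal 7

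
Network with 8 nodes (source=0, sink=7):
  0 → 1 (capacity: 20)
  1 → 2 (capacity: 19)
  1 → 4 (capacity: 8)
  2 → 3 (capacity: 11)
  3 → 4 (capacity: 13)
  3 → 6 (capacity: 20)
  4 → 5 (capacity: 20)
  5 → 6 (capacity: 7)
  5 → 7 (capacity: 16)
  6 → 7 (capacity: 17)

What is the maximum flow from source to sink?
Maximum flow = 19

Max flow: 19

Flow assignment:
  0 → 1: 19/20
  1 → 2: 11/19
  1 → 4: 8/8
  2 → 3: 11/11
  3 → 6: 11/20
  4 → 5: 8/20
  5 → 7: 8/16
  6 → 7: 11/17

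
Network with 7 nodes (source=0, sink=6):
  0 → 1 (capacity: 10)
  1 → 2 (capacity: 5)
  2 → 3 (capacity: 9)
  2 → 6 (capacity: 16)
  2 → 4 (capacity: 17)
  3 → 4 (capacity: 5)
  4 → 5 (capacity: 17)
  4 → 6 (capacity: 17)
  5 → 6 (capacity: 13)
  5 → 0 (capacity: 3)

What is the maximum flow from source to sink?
Maximum flow = 5

Max flow: 5

Flow assignment:
  0 → 1: 5/10
  1 → 2: 5/5
  2 → 6: 5/16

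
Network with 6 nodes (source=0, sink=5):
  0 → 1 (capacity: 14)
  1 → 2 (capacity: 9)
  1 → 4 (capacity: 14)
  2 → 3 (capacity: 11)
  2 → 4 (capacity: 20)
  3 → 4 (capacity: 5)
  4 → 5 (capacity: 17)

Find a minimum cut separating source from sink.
Min cut value = 14, edges: (0,1)

Min cut value: 14
Partition: S = [0], T = [1, 2, 3, 4, 5]
Cut edges: (0,1)

By max-flow min-cut theorem, max flow = min cut = 14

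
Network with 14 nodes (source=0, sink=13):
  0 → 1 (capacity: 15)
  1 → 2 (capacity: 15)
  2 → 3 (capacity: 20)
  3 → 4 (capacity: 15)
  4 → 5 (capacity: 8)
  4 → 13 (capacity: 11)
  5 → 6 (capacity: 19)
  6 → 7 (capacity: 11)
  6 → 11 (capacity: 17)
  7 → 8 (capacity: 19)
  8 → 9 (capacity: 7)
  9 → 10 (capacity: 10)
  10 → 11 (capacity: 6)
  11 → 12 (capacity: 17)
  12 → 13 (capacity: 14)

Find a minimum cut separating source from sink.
Min cut value = 15, edges: (3,4)

Min cut value: 15
Partition: S = [0, 1, 2, 3], T = [4, 5, 6, 7, 8, 9, 10, 11, 12, 13]
Cut edges: (3,4)

By max-flow min-cut theorem, max flow = min cut = 15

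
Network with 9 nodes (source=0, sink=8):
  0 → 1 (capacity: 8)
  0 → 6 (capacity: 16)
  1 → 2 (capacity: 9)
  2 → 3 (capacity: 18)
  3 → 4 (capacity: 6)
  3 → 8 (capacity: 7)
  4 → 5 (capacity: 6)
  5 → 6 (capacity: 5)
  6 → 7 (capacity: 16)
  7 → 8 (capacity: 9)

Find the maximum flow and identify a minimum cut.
Max flow = 16, Min cut edges: (3,8), (7,8)

Maximum flow: 16
Minimum cut: (3,8), (7,8)
Partition: S = [0, 1, 2, 3, 4, 5, 6, 7], T = [8]

Max-flow min-cut theorem verified: both equal 16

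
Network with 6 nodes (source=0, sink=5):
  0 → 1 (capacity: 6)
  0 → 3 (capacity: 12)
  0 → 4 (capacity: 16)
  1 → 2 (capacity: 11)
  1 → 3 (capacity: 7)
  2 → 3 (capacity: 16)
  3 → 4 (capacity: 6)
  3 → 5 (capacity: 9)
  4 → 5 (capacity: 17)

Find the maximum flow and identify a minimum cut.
Max flow = 26, Min cut edges: (3,5), (4,5)

Maximum flow: 26
Minimum cut: (3,5), (4,5)
Partition: S = [0, 1, 2, 3, 4], T = [5]

Max-flow min-cut theorem verified: both equal 26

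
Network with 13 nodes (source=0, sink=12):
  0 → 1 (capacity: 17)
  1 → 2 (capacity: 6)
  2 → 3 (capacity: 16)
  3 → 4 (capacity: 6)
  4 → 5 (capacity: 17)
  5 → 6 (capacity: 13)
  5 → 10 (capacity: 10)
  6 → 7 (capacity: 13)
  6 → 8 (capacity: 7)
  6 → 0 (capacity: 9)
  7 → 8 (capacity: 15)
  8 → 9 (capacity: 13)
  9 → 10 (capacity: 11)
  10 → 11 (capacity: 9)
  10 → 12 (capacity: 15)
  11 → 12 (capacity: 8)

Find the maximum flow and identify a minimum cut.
Max flow = 6, Min cut edges: (3,4)

Maximum flow: 6
Minimum cut: (3,4)
Partition: S = [0, 1, 2, 3], T = [4, 5, 6, 7, 8, 9, 10, 11, 12]

Max-flow min-cut theorem verified: both equal 6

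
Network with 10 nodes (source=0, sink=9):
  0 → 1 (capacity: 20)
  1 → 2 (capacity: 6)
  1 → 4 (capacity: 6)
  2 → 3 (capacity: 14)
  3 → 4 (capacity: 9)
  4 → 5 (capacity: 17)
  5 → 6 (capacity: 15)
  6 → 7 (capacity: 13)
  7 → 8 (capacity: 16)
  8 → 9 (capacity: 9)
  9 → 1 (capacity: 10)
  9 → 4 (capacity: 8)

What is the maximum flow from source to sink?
Maximum flow = 9

Max flow: 9

Flow assignment:
  0 → 1: 9/20
  1 → 2: 6/6
  1 → 4: 3/6
  2 → 3: 6/14
  3 → 4: 6/9
  4 → 5: 9/17
  5 → 6: 9/15
  6 → 7: 9/13
  7 → 8: 9/16
  8 → 9: 9/9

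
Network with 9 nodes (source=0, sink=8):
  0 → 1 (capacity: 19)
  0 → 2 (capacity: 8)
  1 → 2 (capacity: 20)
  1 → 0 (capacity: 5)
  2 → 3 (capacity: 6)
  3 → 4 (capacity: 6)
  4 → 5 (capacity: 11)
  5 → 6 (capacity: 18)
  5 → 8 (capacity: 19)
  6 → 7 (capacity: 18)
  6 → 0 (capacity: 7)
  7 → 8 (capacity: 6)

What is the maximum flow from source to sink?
Maximum flow = 6

Max flow: 6

Flow assignment:
  0 → 2: 6/8
  2 → 3: 6/6
  3 → 4: 6/6
  4 → 5: 6/11
  5 → 8: 6/19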